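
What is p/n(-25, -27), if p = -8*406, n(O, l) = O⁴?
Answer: -3248/390625 ≈ -0.0083149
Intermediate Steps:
p = -3248
p/n(-25, -27) = -3248/((-25)⁴) = -3248/390625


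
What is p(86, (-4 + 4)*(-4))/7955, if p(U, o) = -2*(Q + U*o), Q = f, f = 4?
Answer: -8/7955 ≈ -0.0010057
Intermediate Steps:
Q = 4
p(U, o) = -8 - 2*U*o (p(U, o) = -2*(4 + U*o) = -8 - 2*U*o)
p(86, (-4 + 4)*(-4))/7955 = (-8 - 2*86*(-4 + 4)*(-4))/7955 = (-8 - 2*86*0*(-4))*(1/7955) = (-8 - 2*86*0)*(1/7955) = (-8 + 0)*(1/7955) = -8*1/7955 = -8/7955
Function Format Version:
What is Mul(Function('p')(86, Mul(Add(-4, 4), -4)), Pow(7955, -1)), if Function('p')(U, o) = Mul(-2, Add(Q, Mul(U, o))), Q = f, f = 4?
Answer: Rational(-8, 7955) ≈ -0.0010057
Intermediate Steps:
Q = 4
Function('p')(U, o) = Add(-8, Mul(-2, U, o)) (Function('p')(U, o) = Mul(-2, Add(4, Mul(U, o))) = Add(-8, Mul(-2, U, o)))
Mul(Function('p')(86, Mul(Add(-4, 4), -4)), Pow(7955, -1)) = Mul(Add(-8, Mul(-2, 86, Mul(Add(-4, 4), -4))), Pow(7955, -1)) = Mul(Add(-8, Mul(-2, 86, Mul(0, -4))), Rational(1, 7955)) = Mul(Add(-8, Mul(-2, 86, 0)), Rational(1, 7955)) = Mul(Add(-8, 0), Rational(1, 7955)) = Mul(-8, Rational(1, 7955)) = Rational(-8, 7955)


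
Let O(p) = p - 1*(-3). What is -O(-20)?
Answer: 17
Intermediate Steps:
O(p) = 3 + p (O(p) = p + 3 = 3 + p)
-O(-20) = -(3 - 20) = -1*(-17) = 17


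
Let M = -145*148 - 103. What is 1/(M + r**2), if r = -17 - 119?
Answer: -1/3067 ≈ -0.00032605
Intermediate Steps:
M = -21563 (M = -21460 - 103 = -21563)
r = -136
1/(M + r**2) = 1/(-21563 + (-136)**2) = 1/(-21563 + 18496) = 1/(-3067) = -1/3067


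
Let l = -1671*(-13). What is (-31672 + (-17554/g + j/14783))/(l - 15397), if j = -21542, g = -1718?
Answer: -402078718371/80331324622 ≈ -5.0053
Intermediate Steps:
l = 21723
(-31672 + (-17554/g + j/14783))/(l - 15397) = (-31672 + (-17554/(-1718) - 21542/14783))/(21723 - 15397) = (-31672 + (-17554*(-1/1718) - 21542*1/14783))/6326 = (-31672 + (8777/859 - 21542/14783))*(1/6326) = (-31672 + 111245813/12698597)*(1/6326) = -402078718371/12698597*1/6326 = -402078718371/80331324622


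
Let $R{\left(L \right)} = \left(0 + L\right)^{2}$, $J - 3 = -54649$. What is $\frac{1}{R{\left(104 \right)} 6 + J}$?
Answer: $\frac{1}{10250} \approx 9.7561 \cdot 10^{-5}$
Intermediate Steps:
$J = -54646$ ($J = 3 - 54649 = -54646$)
$R{\left(L \right)} = L^{2}$
$\frac{1}{R{\left(104 \right)} 6 + J} = \frac{1}{104^{2} \cdot 6 - 54646} = \frac{1}{10816 \cdot 6 - 54646} = \frac{1}{64896 - 54646} = \frac{1}{10250}$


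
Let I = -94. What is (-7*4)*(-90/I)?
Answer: -1260/47 ≈ -26.809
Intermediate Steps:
(-7*4)*(-90/I) = (-7*4)*(-90/(-94)) = -(-2520)*(-1)/94 = -28*45/47 = -1260/47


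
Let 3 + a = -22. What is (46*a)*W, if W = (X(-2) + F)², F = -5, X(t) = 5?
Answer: 0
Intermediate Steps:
a = -25 (a = -3 - 22 = -25)
W = 0 (W = (5 - 5)² = 0² = 0)
(46*a)*W = (46*(-25))*0 = -1150*0 = 0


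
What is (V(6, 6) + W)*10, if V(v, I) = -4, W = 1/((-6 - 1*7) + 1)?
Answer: -245/6 ≈ -40.833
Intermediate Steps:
W = -1/12 (W = 1/((-6 - 7) + 1) = 1/(-13 + 1) = 1/(-12) = -1/12 ≈ -0.083333)
(V(6, 6) + W)*10 = (-4 - 1/12)*10 = -49/12*10 = -245/6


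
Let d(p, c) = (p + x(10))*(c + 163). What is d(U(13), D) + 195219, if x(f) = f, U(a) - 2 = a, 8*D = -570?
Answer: 790051/4 ≈ 1.9751e+5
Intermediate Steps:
D = -285/4 (D = (⅛)*(-570) = -285/4 ≈ -71.250)
U(a) = 2 + a
d(p, c) = (10 + p)*(163 + c) (d(p, c) = (p + 10)*(c + 163) = (10 + p)*(163 + c))
d(U(13), D) + 195219 = (1630 + 10*(-285/4) + 163*(2 + 13) - 285*(2 + 13)/4) + 195219 = (1630 - 1425/2 + 163*15 - 285/4*15) + 195219 = (1630 - 1425/2 + 2445 - 4275/4) + 195219 = 9175/4 + 195219 = 790051/4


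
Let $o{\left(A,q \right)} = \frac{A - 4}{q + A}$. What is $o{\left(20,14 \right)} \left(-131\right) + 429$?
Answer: $\frac{6245}{17} \approx 367.35$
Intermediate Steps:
$o{\left(A,q \right)} = \frac{-4 + A}{A + q}$
$o{\left(20,14 \right)} \left(-131\right) + 429 = \frac{-4 + 20}{20 + 14} \left(-131\right) + 429 = \frac{1}{34} \cdot 16 \left(-131\right) + 429 = \frac{8}{17} \left(-131\right) + 429 = - \frac{1048}{17} + 429 = \frac{6245}{17}$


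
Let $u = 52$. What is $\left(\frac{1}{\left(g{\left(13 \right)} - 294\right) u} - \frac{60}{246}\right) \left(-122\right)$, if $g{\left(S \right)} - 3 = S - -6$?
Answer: $\frac{8630341}{289952} \approx 29.765$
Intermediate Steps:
$g{\left(S \right)} = 9 + S$ ($g{\left(S \right)} = 3 + \left(S - -6\right) = 3 + \left(S + 6\right) = 3 + \left(6 + S\right) = 9 + S$)
$\left(\frac{1}{\left(g{\left(13 \right)} - 294\right) u} - \frac{60}{246}\right) \left(-122\right) = \left(\frac{1}{\left(\left(9 + 13\right) - 294\right) 52} - \frac{60}{246}\right) \left(-122\right) = \left(\frac{1}{22 - 294} \cdot \frac{1}{52} - \frac{10}{41}\right) \left(-122\right) = \left(\frac{1}{-272} \cdot \frac{1}{52} - \frac{10}{41}\right) \left(-122\right) = \left(\left(- \frac{1}{272}\right) \frac{1}{52} - \frac{10}{41}\right) \left(-122\right) = \left(- \frac{1}{14144} - \frac{10}{41}\right) \left(-122\right) = \left(- \frac{141481}{579904}\right) \left(-122\right) = \frac{8630341}{289952}$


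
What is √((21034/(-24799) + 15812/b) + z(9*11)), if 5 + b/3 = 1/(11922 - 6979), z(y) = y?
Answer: 217*I*√1906530832884765/306441243 ≈ 30.92*I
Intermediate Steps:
b = -74142/4943 (b = -15 + 3/(11922 - 6979) = -15 + 3/4943 = -74142/4943 ≈ -14.999)
√((21034/(-24799) + 15812/b) + z(9*11)) = √((21034/(-24799) + 15812/(-74142/4943)) + 9*11) = √((21034*(-1/24799) + 15812*(-4943/74142)) + 99) = √((-21034/24799 - 39079358/37071) + 99) = √(-969908750456/919323729 + 99) = √(-878895701285/919323729) = 217*I*√1906530832884765/306441243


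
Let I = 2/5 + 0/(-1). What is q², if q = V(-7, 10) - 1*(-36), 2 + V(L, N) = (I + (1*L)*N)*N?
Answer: 438244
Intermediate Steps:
I = ⅖ (I = 2*(⅕) + 0*(-1) = ⅖ + 0 = ⅖ ≈ 0.40000)
V(L, N) = -2 + N*(⅖ + L*N) (V(L, N) = -2 + (⅖ + (1*L)*N)*N = -2 + (⅖ + L*N)*N = -2 + N*(⅖ + L*N))
q = -662 (q = (-2 + (⅖)*10 - 7*10²) - 1*(-36) = (-2 + 4 - 7*100) + 36 = (-2 + 4 - 700) + 36 = -698 + 36 = -662)
q² = (-662)² = 438244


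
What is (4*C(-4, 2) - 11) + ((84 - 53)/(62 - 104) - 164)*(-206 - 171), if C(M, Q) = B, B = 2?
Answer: 2608337/42 ≈ 62103.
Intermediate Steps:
C(M, Q) = 2
(4*C(-4, 2) - 11) + ((84 - 53)/(62 - 104) - 164)*(-206 - 171) = (4*2 - 11) + ((84 - 53)/(62 - 104) - 164)*(-206 - 171) = (8 - 11) + (31/(-42) - 164)*(-377) = -3 + (31*(-1/42) - 164)*(-377) = -3 + (-31/42 - 164)*(-377) = -3 - 6919/42*(-377) = -3 + 2608463/42 = 2608337/42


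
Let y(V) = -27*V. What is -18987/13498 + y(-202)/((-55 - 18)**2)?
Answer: -27563631/71930842 ≈ -0.38320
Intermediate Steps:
-18987/13498 + y(-202)/((-55 - 18)**2) = -18987/13498 + (-27*(-202))/((-55 - 18)**2) = -18987*1/13498 + 5454/((-73)**2) = -18987/13498 + 5454/5329 = -27563631/71930842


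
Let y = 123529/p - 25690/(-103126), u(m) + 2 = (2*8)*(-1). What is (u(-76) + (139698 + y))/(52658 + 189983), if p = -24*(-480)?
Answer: 82977242057027/144130151612160 ≈ 0.57571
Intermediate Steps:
u(m) = -18 (u(m) = -2 + (2*8)*(-1) = -2 + 16*(-1) = -2 - 16 = -18)
p = 11520
y = 6517500227/594005760 (y = 123529/11520 - 25690/(-103126) = 123529*(1/11520) - 25690*(-1/103126) = 123529/11520 + 12845/51563 = 6517500227/594005760 ≈ 10.972)
(u(-76) + (139698 + y))/(52658 + 189983) = (-18 + (139698 + 6517500227/594005760))/(52658 + 189983) = (-18 + 82987934160707/594005760)/242641 = (82977242057027/594005760)*(1/242641) = 82977242057027/144130151612160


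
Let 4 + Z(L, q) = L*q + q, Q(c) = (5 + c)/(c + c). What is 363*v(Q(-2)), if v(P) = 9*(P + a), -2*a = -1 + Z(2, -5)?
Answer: 120879/4 ≈ 30220.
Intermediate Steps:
Q(c) = (5 + c)/(2*c) (Q(c) = (5 + c)/((2*c)) = (5 + c)*(1/(2*c)) = (5 + c)/(2*c))
Z(L, q) = -4 + q + L*q (Z(L, q) = -4 + (L*q + q) = -4 + (q + L*q) = -4 + q + L*q)
a = 10 (a = -(-1 + (-4 - 5 + 2*(-5)))/2 = -(-1 + (-4 - 5 - 10))/2 = -(-1 - 19)/2 = -½*(-20) = 10)
v(P) = 90 + 9*P (v(P) = 9*(P + 10) = 9*(10 + P) = 90 + 9*P)
363*v(Q(-2)) = 363*(90 + 9*((½)*(5 - 2)/(-2))) = 363*(90 + 9*((½)*(-½)*3)) = 363*(90 + 9*(-¾)) = 363*(90 - 27/4) = 363*(333/4) = 120879/4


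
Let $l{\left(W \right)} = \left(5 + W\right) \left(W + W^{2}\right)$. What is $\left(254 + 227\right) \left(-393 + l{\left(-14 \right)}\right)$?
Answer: $-976911$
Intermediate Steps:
$\left(254 + 227\right) \left(-393 + l{\left(-14 \right)}\right) = \left(254 + 227\right) \left(-393 - 14 \left(5 + \left(-14\right)^{2} + 6 \left(-14\right)\right)\right) = 481 \left(-393 - 14 \left(5 + 196 - 84\right)\right) = 481 \left(-393 - 1638\right) = 481 \left(-2031\right) = -976911$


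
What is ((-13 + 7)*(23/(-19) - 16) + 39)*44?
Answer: 118932/19 ≈ 6259.6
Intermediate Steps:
((-13 + 7)*(23/(-19) - 16) + 39)*44 = (-6*(23*(-1/19) - 16) + 39)*44 = (-6*(-23/19 - 16) + 39)*44 = (-6*(-327/19) + 39)*44 = (1962/19 + 39)*44 = (2703/19)*44 = 118932/19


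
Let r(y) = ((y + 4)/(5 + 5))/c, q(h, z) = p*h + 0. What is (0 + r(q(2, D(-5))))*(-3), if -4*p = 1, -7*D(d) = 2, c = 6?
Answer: -7/40 ≈ -0.17500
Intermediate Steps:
D(d) = -2/7 (D(d) = -⅐*2 = -2/7)
p = -¼ (p = -¼*1 = -¼ ≈ -0.25000)
q(h, z) = -h/4 (q(h, z) = -h/4 + 0 = -h/4)
r(y) = 1/15 + y/60 (r(y) = ((y + 4)/(5 + 5))/6 = ((4 + y)/10)*(⅙) = ((4 + y)*(⅒))*(⅙) = (⅖ + y/10)*(⅙) = 1/15 + y/60)
(0 + r(q(2, D(-5))))*(-3) = (0 + (1/15 + (-¼*2)/60))*(-3) = (0 + (1/15 + (1/60)*(-½)))*(-3) = (0 + (1/15 - 1/120))*(-3) = (0 + 7/120)*(-3) = (7/120)*(-3) = -7/40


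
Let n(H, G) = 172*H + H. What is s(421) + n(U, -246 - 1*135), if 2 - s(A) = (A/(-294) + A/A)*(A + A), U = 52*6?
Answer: 7988233/147 ≈ 54342.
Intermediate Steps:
U = 312
s(A) = 2 - 2*A*(1 - A/294) (s(A) = 2 - (A/(-294) + A/A)*(A + A) = 2 - (A*(-1/294) + 1)*2*A = 2 - (-A/294 + 1)*2*A = 2 - (1 - A/294)*2*A = 2 - 2*A*(1 - A/294))
n(H, G) = 173*H
s(421) + n(U, -246 - 1*135) = (2 - 2*421 + (1/147)*421²) + 173*312 = (2 - 842 + (1/147)*177241) + 53976 = (2 - 842 + 177241/147) + 53976 = 53761/147 + 53976 = 7988233/147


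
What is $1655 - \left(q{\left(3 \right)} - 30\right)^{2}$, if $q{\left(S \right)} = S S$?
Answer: $1214$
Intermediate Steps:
$q{\left(S \right)} = S^{2}$
$1655 - \left(q{\left(3 \right)} - 30\right)^{2} = 1655 - \left(3^{2} - 30\right)^{2} = 1655 - \left(9 - 30\right)^{2} = 1655 - \left(-21\right)^{2} = 1655 - 441 = 1214$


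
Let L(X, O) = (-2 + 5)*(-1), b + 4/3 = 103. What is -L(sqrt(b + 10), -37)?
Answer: 3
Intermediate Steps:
b = 305/3 (b = -4/3 + 103 = 305/3 ≈ 101.67)
L(X, O) = -3 (L(X, O) = 3*(-1) = -3)
-L(sqrt(b + 10), -37) = -1*(-3) = 3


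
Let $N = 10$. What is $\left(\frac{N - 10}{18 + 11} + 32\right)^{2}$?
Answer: $1024$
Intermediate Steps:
$\left(\frac{N - 10}{18 + 11} + 32\right)^{2} = \left(\frac{10 - 10}{18 + 11} + 32\right)^{2} = \left(\frac{0}{29} + 32\right)^{2} = \left(0 \cdot \frac{1}{29} + 32\right)^{2} = \left(0 + 32\right)^{2} = 32^{2} = 1024$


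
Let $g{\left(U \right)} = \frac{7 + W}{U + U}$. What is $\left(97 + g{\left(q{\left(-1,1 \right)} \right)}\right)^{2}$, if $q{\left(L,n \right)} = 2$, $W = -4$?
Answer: $\frac{152881}{16} \approx 9555.1$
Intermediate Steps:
$g{\left(U \right)} = \frac{3}{2 U}$ ($g{\left(U \right)} = \frac{7 - 4}{U + U} = \frac{3}{2 U}$)
$\left(97 + g{\left(q{\left(-1,1 \right)} \right)}\right)^{2} = \left(97 + \frac{3}{2 \cdot 2}\right)^{2} = \left(97 + \frac{3}{2} \cdot \frac{1}{2}\right)^{2} = \left(97 + \frac{3}{4}\right)^{2} = \left(\frac{391}{4}\right)^{2} = \frac{152881}{16}$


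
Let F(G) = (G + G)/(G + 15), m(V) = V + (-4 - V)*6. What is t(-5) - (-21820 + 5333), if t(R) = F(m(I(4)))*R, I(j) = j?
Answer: 477683/29 ≈ 16472.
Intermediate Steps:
m(V) = -24 - 5*V (m(V) = V + (-24 - 6*V) = -24 - 5*V)
F(G) = 2*G/(15 + G) (F(G) = (2*G)/(15 + G) = 2*G/(15 + G))
t(R) = 88*R/29 (t(R) = (2*(-24 - 5*4)/(15 + (-24 - 5*4)))*R = (2*(-24 - 20)/(15 + (-24 - 20)))*R = (2*(-44)/(15 - 44))*R = (2*(-44)/(-29))*R = (2*(-44)*(-1/29))*R = 88*R/29)
t(-5) - (-21820 + 5333) = (88/29)*(-5) - (-21820 + 5333) = -440/29 - 1*(-16487) = -440/29 + 16487 = 477683/29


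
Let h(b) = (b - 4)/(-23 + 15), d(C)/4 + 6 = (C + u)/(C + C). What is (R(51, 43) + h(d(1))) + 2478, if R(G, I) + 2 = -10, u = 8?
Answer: 9869/4 ≈ 2467.3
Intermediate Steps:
d(C) = -24 + 2*(8 + C)/C (d(C) = -24 + 4*((C + 8)/(C + C)) = -24 + 4*((8 + C)/((2*C))) = -24 + 4*((8 + C)*(1/(2*C))) = -24 + 4*((8 + C)/(2*C)) = -24 + 2*(8 + C)/C)
R(G, I) = -12 (R(G, I) = -2 - 10 = -12)
h(b) = ½ - b/8 (h(b) = (-4 + b)/(-8) = (-4 + b)*(-⅛) = ½ - b/8)
(R(51, 43) + h(d(1))) + 2478 = (-12 + (½ - (-22 + 16/1)/8)) + 2478 = (-12 + (½ - (-22 + 16*1)/8)) + 2478 = (-12 + (½ - (-22 + 16)/8)) + 2478 = (-12 + (½ - ⅛*(-6))) + 2478 = (-12 + (½ + ¾)) + 2478 = (-12 + 5/4) + 2478 = -43/4 + 2478 = 9869/4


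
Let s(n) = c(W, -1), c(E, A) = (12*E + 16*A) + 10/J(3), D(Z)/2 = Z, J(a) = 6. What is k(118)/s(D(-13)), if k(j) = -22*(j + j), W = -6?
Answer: 15576/259 ≈ 60.139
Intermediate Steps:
k(j) = -44*j
D(Z) = 2*Z
c(E, A) = 5/3 + 12*E + 16*A (c(E, A) = (12*E + 16*A) + 10/6 = (12*E + 16*A) + 10*(⅙) = (12*E + 16*A) + 5/3 = 5/3 + 12*E + 16*A)
s(n) = -259/3 (s(n) = 5/3 + 12*(-6) + 16*(-1) = 5/3 - 72 - 16 = -259/3)
k(118)/s(D(-13)) = (-44*118)/(-259/3) = -5192*(-3/259) = 15576/259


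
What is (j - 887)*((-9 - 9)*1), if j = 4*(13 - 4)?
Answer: 15318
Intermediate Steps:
j = 36 (j = 4*9 = 36)
(j - 887)*((-9 - 9)*1) = (36 - 887)*((-9 - 9)*1) = -(-15318) = -851*(-18) = 15318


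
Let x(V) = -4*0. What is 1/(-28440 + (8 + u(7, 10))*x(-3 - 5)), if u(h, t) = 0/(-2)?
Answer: -1/28440 ≈ -3.5162e-5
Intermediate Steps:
u(h, t) = 0 (u(h, t) = 0*(-½) = 0)
x(V) = 0
1/(-28440 + (8 + u(7, 10))*x(-3 - 5)) = 1/(-28440 + (8 + 0)*0) = 1/(-28440 + 8*0) = 1/(-28440 + 0) = 1/(-28440) = -1/28440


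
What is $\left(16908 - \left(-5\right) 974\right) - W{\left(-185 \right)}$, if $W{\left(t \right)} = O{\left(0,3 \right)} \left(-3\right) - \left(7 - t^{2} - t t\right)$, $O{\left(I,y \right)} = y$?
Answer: $-46656$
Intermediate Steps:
$W{\left(t \right)} = -16 + 2 t^{2}$ ($W{\left(t \right)} = 3 \left(-3\right) - \left(7 - t^{2} - t t\right) = -9 + \left(\left(t^{2} + t^{2}\right) - 7\right) = -9 + \left(2 t^{2} - 7\right) = -9 + \left(-7 + 2 t^{2}\right) = -16 + 2 t^{2}$)
$\left(16908 - \left(-5\right) 974\right) - W{\left(-185 \right)} = \left(16908 - \left(-5\right) 974\right) - \left(-16 + 2 \left(-185\right)^{2}\right) = \left(16908 - -4870\right) - \left(-16 + 2 \cdot 34225\right) = \left(16908 + 4870\right) - \left(-16 + 68450\right) = 21778 - 68434 = -46656$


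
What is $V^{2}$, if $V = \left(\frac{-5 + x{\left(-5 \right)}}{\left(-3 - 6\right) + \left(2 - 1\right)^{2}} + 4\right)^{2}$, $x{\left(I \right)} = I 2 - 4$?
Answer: $\frac{6765201}{4096} \approx 1651.7$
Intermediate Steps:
$x{\left(I \right)} = -4 + 2 I$ ($x{\left(I \right)} = 2 I - 4 = -4 + 2 I$)
$V = \frac{2601}{64}$ ($V = \left(\frac{-5 + \left(-4 + 2 \left(-5\right)\right)}{\left(-3 - 6\right) + \left(2 - 1\right)^{2}} + 4\right)^{2} = \left(\frac{-5 - 14}{\left(-3 - 6\right) + 1^{2}} + 4\right)^{2} = \left(\frac{-5 - 14}{-9 + 1} + 4\right)^{2} = \left(- \frac{19}{-8} + 4\right)^{2} = \left(\left(-19\right) \left(- \frac{1}{8}\right) + 4\right)^{2} = \left(\frac{19}{8} + 4\right)^{2} = \left(\frac{51}{8}\right)^{2} = \frac{2601}{64} \approx 40.641$)
$V^{2} = \left(\frac{2601}{64}\right)^{2} = \frac{6765201}{4096}$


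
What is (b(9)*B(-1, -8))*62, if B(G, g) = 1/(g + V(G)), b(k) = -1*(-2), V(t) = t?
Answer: -124/9 ≈ -13.778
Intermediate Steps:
b(k) = 2
B(G, g) = 1/(G + g) (B(G, g) = 1/(g + G) = 1/(G + g))
(b(9)*B(-1, -8))*62 = (2/(-1 - 8))*62 = (2/(-9))*62 = (2*(-⅑))*62 = -2/9*62 = -124/9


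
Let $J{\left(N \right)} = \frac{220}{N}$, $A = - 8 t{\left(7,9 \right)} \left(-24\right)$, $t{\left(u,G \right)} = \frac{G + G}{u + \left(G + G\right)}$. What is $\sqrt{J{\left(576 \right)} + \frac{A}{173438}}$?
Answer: $\frac{\sqrt{10361832783583}}{5203140} \approx 0.61866$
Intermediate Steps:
$t{\left(u,G \right)} = \frac{2 G}{u + 2 G}$
$A = \frac{3456}{25}$ ($A = - 8 \cdot 2 \cdot 9 \frac{1}{7 + 2 \cdot 9} \left(-24\right) = - 8 \cdot 2 \cdot 9 \frac{1}{7 + 18} \left(-24\right) = - 8 \cdot 2 \cdot 9 \cdot \frac{1}{25} \left(-24\right) = \left(-8\right) \frac{18}{25} \left(-24\right) = \left(- \frac{144}{25}\right) \left(-24\right) = \frac{3456}{25} \approx 138.24$)
$\sqrt{J{\left(576 \right)} + \frac{A}{173438}} = \sqrt{\frac{220}{576} + \frac{3456}{25 \cdot 173438}} = \sqrt{220 \cdot \frac{1}{576} + \frac{3456}{25} \cdot \frac{1}{173438}} = \sqrt{\frac{55}{144} + \frac{1728}{2167975}} = \sqrt{\frac{119487457}{312188400}} = \frac{\sqrt{10361832783583}}{5203140}$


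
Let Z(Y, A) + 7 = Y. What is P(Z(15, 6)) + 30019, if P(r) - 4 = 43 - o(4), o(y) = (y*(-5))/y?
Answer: 30071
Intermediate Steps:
o(y) = -5 (o(y) = (-5*y)/y = -5)
Z(Y, A) = -7 + Y
P(r) = 52 (P(r) = 4 + (43 - 1*(-5)) = 4 + (43 + 5) = 4 + 48 = 52)
P(Z(15, 6)) + 30019 = 52 + 30019 = 30071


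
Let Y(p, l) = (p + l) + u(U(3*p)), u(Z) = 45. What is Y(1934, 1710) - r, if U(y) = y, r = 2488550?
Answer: -2484861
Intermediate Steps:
Y(p, l) = 45 + l + p (Y(p, l) = (p + l) + 45 = (l + p) + 45 = 45 + l + p)
Y(1934, 1710) - r = (45 + 1710 + 1934) - 1*2488550 = 3689 - 2488550 = -2484861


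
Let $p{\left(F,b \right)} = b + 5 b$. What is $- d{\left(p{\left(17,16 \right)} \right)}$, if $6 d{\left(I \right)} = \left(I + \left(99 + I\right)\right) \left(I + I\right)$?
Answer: $-9312$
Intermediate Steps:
$p{\left(F,b \right)} = 6 b$
$d{\left(I \right)} = \frac{I \left(99 + 2 I\right)}{3}$ ($d{\left(I \right)} = \frac{\left(I + \left(99 + I\right)\right) \left(I + I\right)}{6} = \frac{\left(99 + 2 I\right) 2 I}{6} = \frac{2 I \left(99 + 2 I\right)}{6} = \frac{I \left(99 + 2 I\right)}{3}$)
$- d{\left(p{\left(17,16 \right)} \right)} = - \frac{6 \cdot 16 \left(99 + 2 \cdot 6 \cdot 16\right)}{3} = - \frac{96 \left(99 + 2 \cdot 96\right)}{3} = - \frac{96 \left(99 + 192\right)}{3} = - \frac{96 \cdot 291}{3} = \left(-1\right) 9312 = -9312$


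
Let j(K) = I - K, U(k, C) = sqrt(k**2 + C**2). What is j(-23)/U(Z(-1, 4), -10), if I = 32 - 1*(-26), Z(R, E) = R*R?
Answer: 81*sqrt(101)/101 ≈ 8.0598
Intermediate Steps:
Z(R, E) = R**2
I = 58 (I = 32 + 26 = 58)
U(k, C) = sqrt(C**2 + k**2)
j(K) = 58 - K
j(-23)/U(Z(-1, 4), -10) = (58 - 1*(-23))/(sqrt((-10)**2 + ((-1)**2)**2)) = (58 + 23)/(sqrt(100 + 1**2)) = 81/(sqrt(100 + 1)) = 81/(sqrt(101)) = 81*(sqrt(101)/101) = 81*sqrt(101)/101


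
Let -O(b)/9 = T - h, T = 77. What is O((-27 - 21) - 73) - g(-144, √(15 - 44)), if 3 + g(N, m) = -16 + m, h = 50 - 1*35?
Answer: -539 - I*√29 ≈ -539.0 - 5.3852*I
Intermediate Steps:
h = 15 (h = 50 - 35 = 15)
g(N, m) = -19 + m (g(N, m) = -3 + (-16 + m) = -19 + m)
O(b) = -558 (O(b) = -9*(77 - 1*15) = -9*(77 - 15) = -9*62 = -558)
O((-27 - 21) - 73) - g(-144, √(15 - 44)) = -558 - (-19 + √(15 - 44)) = -558 - (-19 + √(-29)) = -558 - (-19 + I*√29) = -558 + (19 - I*√29) = -539 - I*√29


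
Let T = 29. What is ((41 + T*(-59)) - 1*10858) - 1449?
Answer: -13977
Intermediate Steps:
((41 + T*(-59)) - 1*10858) - 1449 = ((41 + 29*(-59)) - 1*10858) - 1449 = ((41 - 1711) - 10858) - 1449 = (-1670 - 10858) - 1449 = -12528 - 1449 = -13977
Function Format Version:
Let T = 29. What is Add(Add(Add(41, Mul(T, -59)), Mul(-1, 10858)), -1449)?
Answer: -13977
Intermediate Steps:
Add(Add(Add(41, Mul(T, -59)), Mul(-1, 10858)), -1449) = Add(Add(Add(41, Mul(29, -59)), Mul(-1, 10858)), -1449) = Add(Add(Add(41, -1711), -10858), -1449) = Add(Add(-1670, -10858), -1449) = Add(-12528, -1449) = -13977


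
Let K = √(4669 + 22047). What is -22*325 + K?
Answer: -7150 + 2*√6679 ≈ -6986.5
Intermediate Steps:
K = 2*√6679 (K = √26716 = 2*√6679 ≈ 163.45)
-22*325 + K = -22*325 + 2*√6679 = -7150 + 2*√6679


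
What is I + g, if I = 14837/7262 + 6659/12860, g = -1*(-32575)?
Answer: 1521198130239/46694660 ≈ 32578.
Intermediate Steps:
g = 32575
I = 119580739/46694660 (I = 14837*(1/7262) + 6659*(1/12860) = 14837/7262 + 6659/12860 = 119580739/46694660 ≈ 2.5609)
I + g = 119580739/46694660 + 32575 = 1521198130239/46694660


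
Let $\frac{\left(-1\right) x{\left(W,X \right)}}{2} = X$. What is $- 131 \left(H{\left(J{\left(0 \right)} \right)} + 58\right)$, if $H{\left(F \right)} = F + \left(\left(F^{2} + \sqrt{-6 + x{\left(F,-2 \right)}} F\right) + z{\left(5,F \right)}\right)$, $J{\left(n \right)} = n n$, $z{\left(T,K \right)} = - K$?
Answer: $-7598$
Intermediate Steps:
$x{\left(W,X \right)} = - 2 X$
$J{\left(n \right)} = n^{2}$
$H{\left(F \right)} = F^{2} + i F \sqrt{2}$ ($H{\left(F \right)} = F - \left(F - F^{2} - \sqrt{-6 - -4} F\right) = F - \left(F - F^{2} - \sqrt{-6 + 4} F\right) = F - \left(F - F^{2} - \sqrt{-2} F\right) = F - \left(F - F^{2} - i \sqrt{2} F\right) = F - \left(F - F^{2} - i F \sqrt{2}\right) = F + \left(F^{2} - F + i F \sqrt{2}\right) = F^{2} + i F \sqrt{2}$)
$- 131 \left(H{\left(J{\left(0 \right)} \right)} + 58\right) = - 131 \left(0^{2} \left(0^{2} + i \sqrt{2}\right) + 58\right) = - 131 \left(0 \left(0 + i \sqrt{2}\right) + 58\right) = - 131 \left(0 i \sqrt{2} + 58\right) = - 131 \left(0 + 58\right) = \left(-131\right) 58 = -7598$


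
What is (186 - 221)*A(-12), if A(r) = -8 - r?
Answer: -140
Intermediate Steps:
(186 - 221)*A(-12) = (186 - 221)*(-8 - 1*(-12)) = -35*(-8 + 12) = -35*4 = -140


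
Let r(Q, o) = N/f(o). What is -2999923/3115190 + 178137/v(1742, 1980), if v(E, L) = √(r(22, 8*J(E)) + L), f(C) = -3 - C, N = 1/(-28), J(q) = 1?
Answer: -2999923/3115190 + 356274*√46957757/609841 ≈ 4002.4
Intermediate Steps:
N = -1/28 ≈ -0.035714
r(Q, o) = -1/(28*(-3 - o))
v(E, L) = √(1/308 + L) (v(E, L) = √(1/(28*(3 + 8*1)) + L) = √(1/(28*(3 + 8)) + L) = √((1/28)/11 + L) = √((1/28)*(1/11) + L) = √(1/308 + L))
-2999923/3115190 + 178137/v(1742, 1980) = -2999923/3115190 + 178137/((√(77 + 23716*1980)/154)) = -2999923*1/3115190 + 178137/((√(77 + 46957680)/154)) = -2999923/3115190 + 178137/((√46957757/154)) = -2999923/3115190 + 178137*(2*√46957757/609841) = -2999923/3115190 + 356274*√46957757/609841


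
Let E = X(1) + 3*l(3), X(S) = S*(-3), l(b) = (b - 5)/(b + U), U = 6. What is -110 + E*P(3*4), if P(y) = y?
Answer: -154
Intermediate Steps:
l(b) = (-5 + b)/(6 + b) (l(b) = (b - 5)/(b + 6) = (-5 + b)/(6 + b))
X(S) = -3*S
E = -11/3 (E = -3*1 + 3*((-5 + 3)/(6 + 3)) = -3 + 3*(-2/9) = -3 - ⅔ = -11/3 ≈ -3.6667)
-110 + E*P(3*4) = -110 - 11*4 = -110 - 11/3*12 = -110 - 44 = -154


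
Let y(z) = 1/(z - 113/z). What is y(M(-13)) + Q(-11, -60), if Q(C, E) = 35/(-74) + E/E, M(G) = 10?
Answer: -233/962 ≈ -0.24220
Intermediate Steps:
Q(C, E) = 39/74 (Q(C, E) = 35*(-1/74) + 1 = -35/74 + 1 = 39/74)
y(M(-13)) + Q(-11, -60) = 10/(-113 + 10**2) + 39/74 = 10/(-113 + 100) + 39/74 = 10/(-13) + 39/74 = 10*(-1/13) + 39/74 = -10/13 + 39/74 = -233/962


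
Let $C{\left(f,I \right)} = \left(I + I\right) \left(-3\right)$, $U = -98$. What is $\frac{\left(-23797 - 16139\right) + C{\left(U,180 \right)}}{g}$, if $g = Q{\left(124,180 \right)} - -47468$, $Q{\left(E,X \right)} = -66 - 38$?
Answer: $- \frac{3418}{3947} \approx -0.86597$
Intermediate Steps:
$Q{\left(E,X \right)} = -104$ ($Q{\left(E,X \right)} = -66 - 38 = -104$)
$C{\left(f,I \right)} = - 6 I$ ($C{\left(f,I \right)} = 2 I \left(-3\right) = - 6 I$)
$g = 47364$ ($g = -104 - -47468 = -104 + 47468 = 47364$)
$\frac{\left(-23797 - 16139\right) + C{\left(U,180 \right)}}{g} = \frac{\left(-23797 - 16139\right) - 1080}{47364} = \left(-39936 - 1080\right) \frac{1}{47364} = \left(-41016\right) \frac{1}{47364} = - \frac{3418}{3947}$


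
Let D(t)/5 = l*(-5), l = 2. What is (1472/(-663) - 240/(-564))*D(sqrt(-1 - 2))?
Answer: 2796200/31161 ≈ 89.734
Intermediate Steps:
D(t) = -50 (D(t) = 5*(2*(-5)) = 5*(-10) = -50)
(1472/(-663) - 240/(-564))*D(sqrt(-1 - 2)) = (1472/(-663) - 240/(-564))*(-50) = (1472*(-1/663) - 240*(-1/564))*(-50) = (-1472/663 + 20/47)*(-50) = -55924/31161*(-50) = 2796200/31161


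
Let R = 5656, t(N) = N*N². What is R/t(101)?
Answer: 56/10201 ≈ 0.0054897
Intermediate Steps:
t(N) = N³
R/t(101) = 5656/(101³) = 5656/1030301 = 5656*(1/1030301) = 56/10201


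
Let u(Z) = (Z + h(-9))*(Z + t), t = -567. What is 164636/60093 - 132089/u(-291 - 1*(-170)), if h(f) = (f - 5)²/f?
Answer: 74112776387/53127019440 ≈ 1.3950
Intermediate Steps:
h(f) = (-5 + f)²/f
u(Z) = (-567 + Z)*(-196/9 + Z) (u(Z) = (Z + (-5 - 9)²/(-9))*(Z - 567) = (Z - ⅑*(-14)²)*(-567 + Z) = (Z - ⅑*196)*(-567 + Z) = (Z - 196/9)*(-567 + Z) = (-196/9 + Z)*(-567 + Z) = (-567 + Z)*(-196/9 + Z))
164636/60093 - 132089/u(-291 - 1*(-170)) = 164636/60093 - 132089/(12348 + (-291 - 1*(-170))² - 5299*(-291 - 1*(-170))/9) = 164636*(1/60093) - 132089/(12348 + (-291 + 170)² - 5299*(-291 + 170)/9) = 164636/60093 - 132089/(12348 + (-121)² - 5299/9*(-121)) = 164636/60093 - 132089/(12348 + 14641 + 641179/9) = 164636/60093 - 132089/884080/9 = 164636/60093 - 132089*9/884080 = 164636/60093 - 1188801/884080 = 74112776387/53127019440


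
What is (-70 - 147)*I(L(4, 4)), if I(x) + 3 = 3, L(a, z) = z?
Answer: 0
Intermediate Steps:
I(x) = 0 (I(x) = -3 + 3 = 0)
(-70 - 147)*I(L(4, 4)) = (-70 - 147)*0 = -217*0 = 0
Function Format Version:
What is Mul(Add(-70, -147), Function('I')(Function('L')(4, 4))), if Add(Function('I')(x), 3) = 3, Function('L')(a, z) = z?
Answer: 0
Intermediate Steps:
Function('I')(x) = 0 (Function('I')(x) = Add(-3, 3) = 0)
Mul(Add(-70, -147), Function('I')(Function('L')(4, 4))) = Mul(Add(-70, -147), 0) = Mul(-217, 0) = 0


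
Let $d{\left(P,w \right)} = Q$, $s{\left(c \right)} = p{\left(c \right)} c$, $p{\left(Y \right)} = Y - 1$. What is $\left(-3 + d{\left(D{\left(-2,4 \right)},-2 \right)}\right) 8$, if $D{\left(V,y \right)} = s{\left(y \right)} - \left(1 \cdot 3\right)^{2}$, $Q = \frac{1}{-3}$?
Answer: $- \frac{80}{3} \approx -26.667$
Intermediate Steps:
$p{\left(Y \right)} = -1 + Y$
$s{\left(c \right)} = c \left(-1 + c\right)$ ($s{\left(c \right)} = \left(-1 + c\right) c = c \left(-1 + c\right)$)
$Q = - \frac{1}{3} \approx -0.33333$
$D{\left(V,y \right)} = -9 + y \left(-1 + y\right)$ ($D{\left(V,y \right)} = y \left(-1 + y\right) - \left(1 \cdot 3\right)^{2} = y \left(-1 + y\right) - 3^{2} = y \left(-1 + y\right) - 9 = -9 + y \left(-1 + y\right)$)
$d{\left(P,w \right)} = - \frac{1}{3}$
$\left(-3 + d{\left(D{\left(-2,4 \right)},-2 \right)}\right) 8 = \left(-3 - \frac{1}{3}\right) 8 = \left(- \frac{10}{3}\right) 8 = - \frac{80}{3}$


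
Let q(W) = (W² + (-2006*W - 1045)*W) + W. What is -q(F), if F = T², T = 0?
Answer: 0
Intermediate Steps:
F = 0 (F = 0² = 0)
q(W) = W + W² + W*(-1045 - 2006*W) (q(W) = (W² + (-1045 - 2006*W)*W) + W = (W² + W*(-1045 - 2006*W)) + W = W + W² + W*(-1045 - 2006*W))
-q(F) = -(-1)*0*(1044 + 2005*0) = -(-1)*0*(1044 + 0) = -(-1)*0*1044 = -1*0 = 0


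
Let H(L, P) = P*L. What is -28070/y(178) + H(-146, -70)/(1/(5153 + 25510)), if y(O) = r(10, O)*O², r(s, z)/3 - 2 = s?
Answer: 178722013454285/570312 ≈ 3.1338e+8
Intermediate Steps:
r(s, z) = 6 + 3*s
H(L, P) = L*P
y(O) = 36*O² (y(O) = (6 + 3*10)*O² = (6 + 30)*O² = 36*O²)
-28070/y(178) + H(-146, -70)/(1/(5153 + 25510)) = -28070/(36*178²) + (-146*(-70))/(1/(5153 + 25510)) = -28070/(36*31684) + 10220/(1/30663) = -28070/1140624 + 10220/(1/30663) = -28070*1/1140624 + 10220*30663 = -14035/570312 + 313375860 = 178722013454285/570312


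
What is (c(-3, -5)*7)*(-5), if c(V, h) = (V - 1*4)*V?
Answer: -735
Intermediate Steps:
c(V, h) = V*(-4 + V) (c(V, h) = (V - 4)*V = (-4 + V)*V = V*(-4 + V))
(c(-3, -5)*7)*(-5) = (-3*(-4 - 3)*7)*(-5) = (-3*(-7)*7)*(-5) = (21*7)*(-5) = 147*(-5) = -735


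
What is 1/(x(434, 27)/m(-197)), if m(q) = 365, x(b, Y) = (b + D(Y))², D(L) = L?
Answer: 365/212521 ≈ 0.0017175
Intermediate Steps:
x(b, Y) = (Y + b)² (x(b, Y) = (b + Y)² = (Y + b)²)
1/(x(434, 27)/m(-197)) = 1/((27 + 434)²/365) = 1/(461²*(1/365)) = 1/(212521*(1/365)) = 1/(212521/365) = 365/212521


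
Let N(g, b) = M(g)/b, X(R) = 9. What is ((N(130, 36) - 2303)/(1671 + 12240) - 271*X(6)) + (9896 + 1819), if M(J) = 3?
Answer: 1548433597/166932 ≈ 9275.8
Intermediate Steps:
N(g, b) = 3/b
((N(130, 36) - 2303)/(1671 + 12240) - 271*X(6)) + (9896 + 1819) = ((3/36 - 2303)/(1671 + 12240) - 271*9) + (9896 + 1819) = ((3*(1/36) - 2303)/13911 - 2439) + 11715 = ((1/12 - 2303)*(1/13911) - 2439) + 11715 = (-27635/12*1/13911 - 2439) + 11715 = (-27635/166932 - 2439) + 11715 = -407174783/166932 + 11715 = 1548433597/166932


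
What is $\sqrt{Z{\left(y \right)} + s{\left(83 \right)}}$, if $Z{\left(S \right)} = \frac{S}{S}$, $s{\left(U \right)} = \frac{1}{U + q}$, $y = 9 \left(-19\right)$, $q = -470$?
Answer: $\frac{\sqrt{16598}}{129} \approx 0.99871$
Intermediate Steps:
$y = -171$
$s{\left(U \right)} = \frac{1}{-470 + U}$ ($s{\left(U \right)} = \frac{1}{U - 470} = \frac{1}{-470 + U}$)
$Z{\left(S \right)} = 1$
$\sqrt{Z{\left(y \right)} + s{\left(83 \right)}} = \sqrt{1 + \frac{1}{-470 + 83}} = \sqrt{1 + \frac{1}{-387}} = \sqrt{1 - \frac{1}{387}} = \sqrt{\frac{386}{387}} = \frac{\sqrt{16598}}{129}$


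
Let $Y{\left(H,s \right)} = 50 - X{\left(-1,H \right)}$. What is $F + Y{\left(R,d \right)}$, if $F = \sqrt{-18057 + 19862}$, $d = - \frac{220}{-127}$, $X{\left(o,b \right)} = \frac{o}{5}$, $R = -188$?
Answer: $\frac{251}{5} + 19 \sqrt{5} \approx 92.685$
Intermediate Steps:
$X{\left(o,b \right)} = \frac{o}{5}$ ($X{\left(o,b \right)} = o \frac{1}{5} = \frac{o}{5}$)
$d = \frac{220}{127}$ ($d = \left(-220\right) \left(- \frac{1}{127}\right) = \frac{220}{127} \approx 1.7323$)
$Y{\left(H,s \right)} = \frac{251}{5}$ ($Y{\left(H,s \right)} = 50 - \frac{1}{5} \left(-1\right) = 50 - - \frac{1}{5} = 50 + \frac{1}{5} = \frac{251}{5}$)
$F = 19 \sqrt{5}$ ($F = \sqrt{1805} = 19 \sqrt{5} \approx 42.485$)
$F + Y{\left(R,d \right)} = 19 \sqrt{5} + \frac{251}{5} = \frac{251}{5} + 19 \sqrt{5}$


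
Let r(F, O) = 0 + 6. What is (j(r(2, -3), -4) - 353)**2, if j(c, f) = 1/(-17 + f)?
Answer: 54967396/441 ≈ 1.2464e+5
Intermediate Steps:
r(F, O) = 6
(j(r(2, -3), -4) - 353)**2 = (1/(-17 - 4) - 353)**2 = (1/(-21) - 353)**2 = (-1/21 - 353)**2 = (-7414/21)**2 = 54967396/441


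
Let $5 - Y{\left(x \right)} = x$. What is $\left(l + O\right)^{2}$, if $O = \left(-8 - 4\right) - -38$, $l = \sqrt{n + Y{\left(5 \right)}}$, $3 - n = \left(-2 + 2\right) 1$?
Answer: $\left(26 + \sqrt{3}\right)^{2} \approx 769.07$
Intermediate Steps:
$Y{\left(x \right)} = 5 - x$
$n = 3$ ($n = 3 - \left(-2 + 2\right) 1 = 3 - 0 \cdot 1 = 3 - 0 = 3 + 0 = 3$)
$l = \sqrt{3}$ ($l = \sqrt{3 + \left(5 - 5\right)} = \sqrt{3 + 0} = \sqrt{3} \approx 1.732$)
$O = 26$ ($O = -12 + 38 = 26$)
$\left(l + O\right)^{2} = \left(\sqrt{3} + 26\right)^{2} = \left(26 + \sqrt{3}\right)^{2}$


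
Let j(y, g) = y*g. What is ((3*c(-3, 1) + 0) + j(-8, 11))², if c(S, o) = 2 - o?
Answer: 7225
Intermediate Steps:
j(y, g) = g*y
((3*c(-3, 1) + 0) + j(-8, 11))² = ((3*(2 - 1*1) + 0) + 11*(-8))² = ((3*(2 - 1) + 0) - 88)² = ((3*1 + 0) - 88)² = ((3 + 0) - 88)² = (3 - 88)² = (-85)² = 7225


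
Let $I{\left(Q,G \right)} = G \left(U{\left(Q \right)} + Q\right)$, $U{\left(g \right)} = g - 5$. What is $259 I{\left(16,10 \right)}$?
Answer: $69930$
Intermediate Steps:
$U{\left(g \right)} = -5 + g$
$I{\left(Q,G \right)} = G \left(-5 + 2 Q\right)$ ($I{\left(Q,G \right)} = G \left(\left(-5 + Q\right) + Q\right) = G \left(-5 + 2 Q\right)$)
$259 I{\left(16,10 \right)} = 259 \cdot 10 \left(-5 + 2 \cdot 16\right) = 259 \cdot 10 \left(-5 + 32\right) = 259 \cdot 10 \cdot 27 = 259 \cdot 270 = 69930$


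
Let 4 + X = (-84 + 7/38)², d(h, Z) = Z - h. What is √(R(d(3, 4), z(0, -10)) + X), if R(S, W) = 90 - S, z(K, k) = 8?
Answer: √10266965/38 ≈ 84.321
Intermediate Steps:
X = 10138449/1444 (X = -4 + (-84 + 7/38)² = -4 + (-3185/38)² = -4 + 10144225/1444 = 10138449/1444 ≈ 7021.1)
√(R(d(3, 4), z(0, -10)) + X) = √((90 - (4 - 1*3)) + 10138449/1444) = √((90 - (4 - 3)) + 10138449/1444) = √((90 - 1*1) + 10138449/1444) = √((90 - 1) + 10138449/1444) = √(89 + 10138449/1444) = √(10266965/1444) = √10266965/38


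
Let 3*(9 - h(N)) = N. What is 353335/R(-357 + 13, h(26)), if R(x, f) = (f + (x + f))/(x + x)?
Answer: 72928344/103 ≈ 7.0804e+5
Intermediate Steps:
h(N) = 9 - N/3
R(x, f) = (x + 2*f)/(2*x) (R(x, f) = (f + (f + x))/((2*x)) = (x + 2*f)*(1/(2*x)) = (x + 2*f)/(2*x))
353335/R(-357 + 13, h(26)) = 353335/((((9 - ⅓*26) + (-357 + 13)/2)/(-357 + 13))) = 353335/((((9 - 26/3) + (½)*(-344))/(-344))) = 353335/((-(⅓ - 172)/344)) = 353335/((-1/344*(-515/3))) = 353335/(515/1032) = 353335*(1032/515) = 72928344/103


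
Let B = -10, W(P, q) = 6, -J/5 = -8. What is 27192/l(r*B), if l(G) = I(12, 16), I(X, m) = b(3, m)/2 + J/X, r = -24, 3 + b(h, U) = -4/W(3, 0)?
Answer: 18128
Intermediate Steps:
J = 40 (J = -5*(-8) = 40)
b(h, U) = -11/3 (b(h, U) = -3 - 4/6 = -3 - 4*1/6 = -3 - 2/3 = -11/3)
I(X, m) = -11/6 + 40/X (I(X, m) = -11/3/2 + 40/X = -11/3*1/2 + 40/X = -11/6 + 40/X)
l(G) = 3/2 (l(G) = -11/6 + 40/12 = -11/6 + 40*(1/12) = -11/6 + 10/3 = 3/2)
27192/l(r*B) = 27192/(3/2) = 27192*(2/3) = 18128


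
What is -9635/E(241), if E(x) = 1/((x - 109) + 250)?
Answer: -3680570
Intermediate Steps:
E(x) = 1/(141 + x) (E(x) = 1/((-109 + x) + 250) = 1/(141 + x))
-9635/E(241) = -9635/(1/(141 + 241)) = -9635/(1/382) = -9635/1/382 = -9635*382 = -3680570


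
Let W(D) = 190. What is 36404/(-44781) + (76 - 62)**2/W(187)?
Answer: 930158/4254195 ≈ 0.21864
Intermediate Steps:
36404/(-44781) + (76 - 62)**2/W(187) = 36404/(-44781) + (76 - 62)**2/190 = 36404*(-1/44781) + 14**2*(1/190) = -36404/44781 + 196*(1/190) = -36404/44781 + 98/95 = 930158/4254195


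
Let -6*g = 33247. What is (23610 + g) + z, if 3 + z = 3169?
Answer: 127409/6 ≈ 21235.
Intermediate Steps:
z = 3166 (z = -3 + 3169 = 3166)
g = -33247/6 (g = -⅙*33247 = -33247/6 ≈ -5541.2)
(23610 + g) + z = (23610 - 33247/6) + 3166 = 108413/6 + 3166 = 127409/6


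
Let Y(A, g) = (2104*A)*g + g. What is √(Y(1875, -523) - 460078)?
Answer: I*√2063695601 ≈ 45428.0*I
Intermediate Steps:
Y(A, g) = g + 2104*A*g (Y(A, g) = 2104*A*g + g = g + 2104*A*g)
√(Y(1875, -523) - 460078) = √(-523*(1 + 2104*1875) - 460078) = √(-523*(1 + 3945000) - 460078) = √(-523*3945001 - 460078) = √(-2063235523 - 460078) = √(-2063695601) = I*√2063695601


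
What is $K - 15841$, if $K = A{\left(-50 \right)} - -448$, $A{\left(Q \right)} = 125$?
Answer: $-15268$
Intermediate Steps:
$K = 573$ ($K = 125 - -448 = 125 + 448 = 573$)
$K - 15841 = 573 - 15841 = -15268$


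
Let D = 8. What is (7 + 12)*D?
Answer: 152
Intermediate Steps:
(7 + 12)*D = (7 + 12)*8 = 19*8 = 152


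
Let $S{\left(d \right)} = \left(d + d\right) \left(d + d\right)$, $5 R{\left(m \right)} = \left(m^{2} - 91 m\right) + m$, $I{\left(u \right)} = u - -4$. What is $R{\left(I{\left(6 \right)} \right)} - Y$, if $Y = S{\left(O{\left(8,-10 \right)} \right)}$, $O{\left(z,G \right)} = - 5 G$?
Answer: $-10160$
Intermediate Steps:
$I{\left(u \right)} = 4 + u$ ($I{\left(u \right)} = u + 4 = 4 + u$)
$R{\left(m \right)} = - 18 m + \frac{m^{2}}{5}$ ($R{\left(m \right)} = \frac{\left(m^{2} - 91 m\right) + m}{5} = \frac{m^{2} - 90 m}{5} = - 18 m + \frac{m^{2}}{5}$)
$S{\left(d \right)} = 4 d^{2}$ ($S{\left(d \right)} = 2 d 2 d = 4 d^{2}$)
$Y = 10000$ ($Y = 4 \left(\left(-5\right) \left(-10\right)\right)^{2} = 4 \cdot 50^{2} = 4 \cdot 2500 = 10000$)
$R{\left(I{\left(6 \right)} \right)} - Y = \frac{\left(4 + 6\right) \left(-90 + \left(4 + 6\right)\right)}{5} - 10000 = \frac{1}{5} \cdot 10 \left(-90 + 10\right) - 10000 = \frac{1}{5} \cdot 10 \left(-80\right) - 10000 = -160 - 10000 = -10160$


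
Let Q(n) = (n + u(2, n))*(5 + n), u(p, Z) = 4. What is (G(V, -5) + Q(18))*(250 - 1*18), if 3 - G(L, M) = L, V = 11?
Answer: 115536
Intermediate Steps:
G(L, M) = 3 - L
Q(n) = (4 + n)*(5 + n) (Q(n) = (n + 4)*(5 + n) = (4 + n)*(5 + n))
(G(V, -5) + Q(18))*(250 - 1*18) = ((3 - 1*11) + (20 + 18**2 + 9*18))*(250 - 1*18) = ((3 - 11) + (20 + 324 + 162))*(250 - 18) = (-8 + 506)*232 = 498*232 = 115536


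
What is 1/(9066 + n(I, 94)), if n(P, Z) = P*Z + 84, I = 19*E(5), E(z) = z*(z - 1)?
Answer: 1/44870 ≈ 2.2287e-5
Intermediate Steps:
E(z) = z*(-1 + z)
I = 380 (I = 19*(5*(-1 + 5)) = 19*(5*4) = 19*20 = 380)
n(P, Z) = 84 + P*Z
1/(9066 + n(I, 94)) = 1/(9066 + (84 + 380*94)) = 1/(9066 + (84 + 35720)) = 1/(9066 + 35804) = 1/44870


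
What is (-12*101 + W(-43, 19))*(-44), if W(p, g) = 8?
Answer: 52976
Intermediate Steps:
(-12*101 + W(-43, 19))*(-44) = (-12*101 + 8)*(-44) = (-1212 + 8)*(-44) = -1204*(-44) = 52976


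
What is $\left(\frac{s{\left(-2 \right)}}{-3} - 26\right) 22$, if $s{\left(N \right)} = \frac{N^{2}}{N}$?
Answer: $- \frac{1672}{3} \approx -557.33$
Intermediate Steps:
$s{\left(N \right)} = N$
$\left(\frac{s{\left(-2 \right)}}{-3} - 26\right) 22 = \left(- \frac{2}{-3} - 26\right) 22 = \left(\left(-2\right) \left(- \frac{1}{3}\right) - 26\right) 22 = \left(\frac{2}{3} - 26\right) 22 = \left(- \frac{76}{3}\right) 22 = - \frac{1672}{3}$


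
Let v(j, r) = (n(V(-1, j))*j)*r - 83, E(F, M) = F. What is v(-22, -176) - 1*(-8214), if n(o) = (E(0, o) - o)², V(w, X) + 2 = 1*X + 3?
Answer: 1715683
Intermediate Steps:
V(w, X) = 1 + X (V(w, X) = -2 + (1*X + 3) = -2 + (X + 3) = -2 + (3 + X) = 1 + X)
n(o) = o² (n(o) = (0 - o)² = (-o)² = o²)
v(j, r) = -83 + j*r*(1 + j)² (v(j, r) = ((1 + j)²*j)*r - 83 = (j*(1 + j)²)*r - 83 = j*r*(1 + j)² - 83 = -83 + j*r*(1 + j)²)
v(-22, -176) - 1*(-8214) = (-83 - 22*(-176)*(1 - 22)²) - 1*(-8214) = (-83 - 22*(-176)*(-21)²) + 8214 = (-83 - 22*(-176)*441) + 8214 = (-83 + 1707552) + 8214 = 1707469 + 8214 = 1715683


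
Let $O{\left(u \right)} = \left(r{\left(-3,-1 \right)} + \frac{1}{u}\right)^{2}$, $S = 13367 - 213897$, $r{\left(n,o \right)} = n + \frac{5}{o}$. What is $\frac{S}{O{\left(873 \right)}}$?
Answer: $- \frac{152829728370}{48762289} \approx -3134.2$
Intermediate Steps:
$S = -200530$ ($S = 13367 - 213897 = -200530$)
$O{\left(u \right)} = \left(-8 + \frac{1}{u}\right)^{2}$ ($O{\left(u \right)} = \left(\left(-3 + \frac{5}{-1}\right) + \frac{1}{u}\right)^{2} = \left(\left(-3 + 5 \left(-1\right)\right) + \frac{1}{u}\right)^{2} = \left(\left(-3 - 5\right) + \frac{1}{u}\right)^{2} = \left(-8 + \frac{1}{u}\right)^{2}$)
$\frac{S}{O{\left(873 \right)}} = - \frac{200530}{\frac{1}{762129} \left(1 - 6984\right)^{2}} = - \frac{200530}{\frac{1}{762129} \left(-6983\right)^{2}} = - \frac{200530}{\frac{1}{762129} \cdot 48762289} = - \frac{200530}{\frac{48762289}{762129}} = \left(-200530\right) \frac{762129}{48762289} = - \frac{152829728370}{48762289}$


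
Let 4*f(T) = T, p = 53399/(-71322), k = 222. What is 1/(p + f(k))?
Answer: 35661/1952486 ≈ 0.018264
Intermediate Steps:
p = -53399/71322 (p = 53399*(-1/71322) = -53399/71322 ≈ -0.74870)
f(T) = T/4
1/(p + f(k)) = 1/(-53399/71322 + (1/4)*222) = 1/(-53399/71322 + 111/2) = 1/(1952486/35661) = 35661/1952486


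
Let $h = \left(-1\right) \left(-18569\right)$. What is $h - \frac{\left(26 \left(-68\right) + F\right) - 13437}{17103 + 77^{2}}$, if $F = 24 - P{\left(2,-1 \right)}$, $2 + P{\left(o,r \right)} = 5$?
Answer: $\frac{53462049}{2879} \approx 18570.0$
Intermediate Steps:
$P{\left(o,r \right)} = 3$ ($P{\left(o,r \right)} = -2 + 5 = 3$)
$F = 21$ ($F = 24 - 3 = 21$)
$h = 18569$
$h - \frac{\left(26 \left(-68\right) + F\right) - 13437}{17103 + 77^{2}} = 18569 - \frac{\left(26 \left(-68\right) + 21\right) - 13437}{17103 + 77^{2}} = 18569 - \frac{\left(-1768 + 21\right) - 13437}{17103 + 5929} = 18569 - \frac{-1747 - 13437}{23032} = 18569 - \left(-15184\right) \frac{1}{23032} = 18569 - - \frac{1898}{2879} = 18569 + \frac{1898}{2879} = \frac{53462049}{2879}$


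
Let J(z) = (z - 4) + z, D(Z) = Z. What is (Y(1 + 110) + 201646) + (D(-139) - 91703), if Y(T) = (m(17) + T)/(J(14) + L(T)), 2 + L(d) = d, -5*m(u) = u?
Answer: 73020198/665 ≈ 1.0980e+5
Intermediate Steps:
m(u) = -u/5
J(z) = -4 + 2*z (J(z) = (-4 + z) + z = -4 + 2*z)
L(d) = -2 + d
Y(T) = (-17/5 + T)/(22 + T) (Y(T) = (-⅕*17 + T)/((-4 + 2*14) + (-2 + T)) = (-17/5 + T)/((-4 + 28) + (-2 + T)) = (-17/5 + T)/(24 + (-2 + T)) = (-17/5 + T)/(22 + T))
(Y(1 + 110) + 201646) + (D(-139) - 91703) = ((-17/5 + (1 + 110))/(22 + (1 + 110)) + 201646) + (-139 - 91703) = ((-17/5 + 111)/(22 + 111) + 201646) - 91842 = ((538/5)/133 + 201646) - 91842 = ((1/133)*(538/5) + 201646) - 91842 = (538/665 + 201646) - 91842 = 134095128/665 - 91842 = 73020198/665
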